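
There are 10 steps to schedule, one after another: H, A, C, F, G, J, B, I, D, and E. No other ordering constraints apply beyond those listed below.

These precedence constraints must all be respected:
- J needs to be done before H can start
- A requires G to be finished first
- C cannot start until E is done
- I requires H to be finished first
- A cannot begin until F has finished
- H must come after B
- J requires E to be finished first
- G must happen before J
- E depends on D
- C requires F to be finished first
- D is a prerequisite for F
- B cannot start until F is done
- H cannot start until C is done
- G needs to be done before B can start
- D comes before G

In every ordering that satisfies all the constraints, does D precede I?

Yes

There is a constraint chain D → E → C → H → I.
That forces D before I in every valid schedule.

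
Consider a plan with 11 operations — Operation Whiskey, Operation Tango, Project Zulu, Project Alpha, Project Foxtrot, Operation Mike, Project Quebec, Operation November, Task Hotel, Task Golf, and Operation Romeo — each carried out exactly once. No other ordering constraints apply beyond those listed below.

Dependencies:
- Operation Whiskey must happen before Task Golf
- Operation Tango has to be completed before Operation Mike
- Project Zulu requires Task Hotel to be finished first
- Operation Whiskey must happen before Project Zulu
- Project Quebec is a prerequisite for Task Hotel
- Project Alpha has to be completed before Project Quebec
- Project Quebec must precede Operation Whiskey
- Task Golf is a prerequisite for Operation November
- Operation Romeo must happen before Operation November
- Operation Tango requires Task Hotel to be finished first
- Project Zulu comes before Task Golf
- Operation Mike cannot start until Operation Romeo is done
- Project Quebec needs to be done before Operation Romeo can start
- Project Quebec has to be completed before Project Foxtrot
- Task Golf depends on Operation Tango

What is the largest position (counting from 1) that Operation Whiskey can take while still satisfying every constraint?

Following every chain forward from Operation Whiskey, the operations that must come later are Project Zulu, Operation November, Task Golf — 3 of them.
So at least 3 operations follow Operation Whiskey, putting Operation Whiskey no later than position 8. That position is achievable by scheduling everything else first.

8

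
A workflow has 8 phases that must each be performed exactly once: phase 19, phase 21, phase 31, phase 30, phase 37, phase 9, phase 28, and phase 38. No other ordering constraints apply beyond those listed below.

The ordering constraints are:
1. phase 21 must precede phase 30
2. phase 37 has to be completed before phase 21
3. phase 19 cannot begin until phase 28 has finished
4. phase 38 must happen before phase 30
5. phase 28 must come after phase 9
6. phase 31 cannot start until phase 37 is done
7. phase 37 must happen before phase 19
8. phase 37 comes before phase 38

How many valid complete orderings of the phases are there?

440

The phases with no prerequisites are phase 37, phase 9; any of them can be placed first.
Systematically extending each partial ordering one phase at a time and counting, there are 440 complete orderings.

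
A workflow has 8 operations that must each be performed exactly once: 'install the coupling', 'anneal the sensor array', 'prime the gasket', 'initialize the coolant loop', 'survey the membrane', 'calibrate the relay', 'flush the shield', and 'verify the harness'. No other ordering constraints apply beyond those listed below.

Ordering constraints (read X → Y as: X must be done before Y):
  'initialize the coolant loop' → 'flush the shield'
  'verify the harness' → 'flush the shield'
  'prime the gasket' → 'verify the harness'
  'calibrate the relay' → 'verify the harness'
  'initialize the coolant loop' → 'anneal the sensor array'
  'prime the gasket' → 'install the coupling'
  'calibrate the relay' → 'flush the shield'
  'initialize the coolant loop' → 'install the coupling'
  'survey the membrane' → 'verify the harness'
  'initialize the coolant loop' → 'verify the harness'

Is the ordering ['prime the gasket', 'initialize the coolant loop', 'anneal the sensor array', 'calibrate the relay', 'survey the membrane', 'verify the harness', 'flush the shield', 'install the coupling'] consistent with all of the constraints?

Yes

Checking each listed constraint against this order: for instance, 'prime the gasket' is in position 1 and 'install the coupling' in position 8, so that constraint holds — and the remaining constraints check out the same way.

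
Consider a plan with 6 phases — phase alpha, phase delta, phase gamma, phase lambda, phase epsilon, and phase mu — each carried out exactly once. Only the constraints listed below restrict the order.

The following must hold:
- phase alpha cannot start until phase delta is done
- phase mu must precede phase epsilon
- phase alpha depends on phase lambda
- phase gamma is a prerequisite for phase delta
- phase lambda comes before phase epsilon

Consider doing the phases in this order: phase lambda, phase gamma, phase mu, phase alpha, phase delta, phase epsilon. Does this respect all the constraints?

No

Here phase delta comes after phase alpha.
But one of the constraints requires phase delta before phase alpha, so this ordering violates it.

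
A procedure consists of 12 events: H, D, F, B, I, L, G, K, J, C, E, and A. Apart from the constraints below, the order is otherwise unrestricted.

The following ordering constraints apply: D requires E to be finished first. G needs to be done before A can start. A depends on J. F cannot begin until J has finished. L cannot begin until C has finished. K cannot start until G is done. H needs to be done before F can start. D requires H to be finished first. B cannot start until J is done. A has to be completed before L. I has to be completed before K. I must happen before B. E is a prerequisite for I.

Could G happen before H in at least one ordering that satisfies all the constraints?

No chain of constraints runs from H to G, so H is not required to come first.
So a valid ordering placing G earlier than H exists.

Yes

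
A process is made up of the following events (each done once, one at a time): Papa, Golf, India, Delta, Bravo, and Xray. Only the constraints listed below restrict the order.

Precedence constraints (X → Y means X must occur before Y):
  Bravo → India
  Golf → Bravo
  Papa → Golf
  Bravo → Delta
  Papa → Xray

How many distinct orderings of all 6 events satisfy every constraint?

Only Papa has no prerequisites, so it must go first.
Enumerating by repeatedly choosing an available event (one whose prerequisites are all placed) gives 10 distinct complete orderings.

10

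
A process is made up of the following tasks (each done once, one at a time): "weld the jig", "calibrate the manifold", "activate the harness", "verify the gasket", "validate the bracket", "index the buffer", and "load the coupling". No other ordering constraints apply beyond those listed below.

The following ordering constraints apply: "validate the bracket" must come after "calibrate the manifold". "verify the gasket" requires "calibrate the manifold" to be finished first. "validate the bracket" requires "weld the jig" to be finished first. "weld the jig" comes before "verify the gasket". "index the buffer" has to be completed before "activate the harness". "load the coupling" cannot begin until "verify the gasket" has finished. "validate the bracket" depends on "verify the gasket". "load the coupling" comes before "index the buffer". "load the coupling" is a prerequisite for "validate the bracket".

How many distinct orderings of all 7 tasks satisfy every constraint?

6

2 tasks have no prerequisites ("weld the jig", "calibrate the manifold"), so any of them could come first.
Systematically extending each partial ordering one task at a time and counting, there are 6 complete orderings.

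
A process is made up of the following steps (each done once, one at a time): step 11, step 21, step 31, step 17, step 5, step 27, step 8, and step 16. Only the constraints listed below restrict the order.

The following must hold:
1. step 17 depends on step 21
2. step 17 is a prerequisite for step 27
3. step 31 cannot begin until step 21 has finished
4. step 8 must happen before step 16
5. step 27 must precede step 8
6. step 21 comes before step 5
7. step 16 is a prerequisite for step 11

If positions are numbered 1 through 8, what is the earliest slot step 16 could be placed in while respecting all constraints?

5

Working backwards through the constraints from step 16, its full set of required predecessors is step 21, step 17, step 27, step 8 — 4 of them.
So at minimum 4 steps come before step 16, putting step 16 no earlier than position 5. That position is achievable by scheduling exactly those predecessors first.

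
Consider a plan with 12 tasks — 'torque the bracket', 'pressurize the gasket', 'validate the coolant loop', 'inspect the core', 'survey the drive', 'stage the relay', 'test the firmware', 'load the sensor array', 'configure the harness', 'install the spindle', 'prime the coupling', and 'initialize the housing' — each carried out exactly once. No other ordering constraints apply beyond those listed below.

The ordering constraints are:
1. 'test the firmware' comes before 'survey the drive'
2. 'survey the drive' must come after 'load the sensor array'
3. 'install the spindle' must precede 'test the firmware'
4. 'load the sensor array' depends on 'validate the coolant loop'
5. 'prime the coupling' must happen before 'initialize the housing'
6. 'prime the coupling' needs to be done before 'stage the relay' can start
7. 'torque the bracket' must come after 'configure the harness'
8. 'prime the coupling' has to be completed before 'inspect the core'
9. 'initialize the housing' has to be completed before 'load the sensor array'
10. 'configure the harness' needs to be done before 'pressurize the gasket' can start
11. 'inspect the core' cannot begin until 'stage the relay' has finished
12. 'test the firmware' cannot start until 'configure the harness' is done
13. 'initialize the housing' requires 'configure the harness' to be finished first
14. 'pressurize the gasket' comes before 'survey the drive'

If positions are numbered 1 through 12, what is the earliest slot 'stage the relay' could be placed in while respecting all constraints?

2

Working backwards through the constraints from 'stage the relay', its only required predecessor is 'prime the coupling'.
So at minimum 1 task comes before 'stage the relay', putting 'stage the relay' no earlier than position 2. That position is achievable by scheduling exactly that predecessor first.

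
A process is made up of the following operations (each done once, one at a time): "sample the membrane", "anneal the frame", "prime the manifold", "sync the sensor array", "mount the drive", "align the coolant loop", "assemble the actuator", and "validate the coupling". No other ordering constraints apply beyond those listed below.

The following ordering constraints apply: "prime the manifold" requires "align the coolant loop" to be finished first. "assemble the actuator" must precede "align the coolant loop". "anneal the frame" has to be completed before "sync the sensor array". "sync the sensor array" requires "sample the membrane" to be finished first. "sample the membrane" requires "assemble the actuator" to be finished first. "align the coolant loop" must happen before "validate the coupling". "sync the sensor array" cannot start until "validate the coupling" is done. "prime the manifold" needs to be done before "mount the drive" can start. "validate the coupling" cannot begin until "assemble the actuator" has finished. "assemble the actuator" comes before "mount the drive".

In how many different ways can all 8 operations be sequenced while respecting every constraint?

168

2 operations have no prerequisites ("anneal the frame", "assemble the actuator"), so any of them could come first.
Enumerating by repeatedly choosing an available operation (one whose prerequisites are all placed) gives 168 distinct complete orderings.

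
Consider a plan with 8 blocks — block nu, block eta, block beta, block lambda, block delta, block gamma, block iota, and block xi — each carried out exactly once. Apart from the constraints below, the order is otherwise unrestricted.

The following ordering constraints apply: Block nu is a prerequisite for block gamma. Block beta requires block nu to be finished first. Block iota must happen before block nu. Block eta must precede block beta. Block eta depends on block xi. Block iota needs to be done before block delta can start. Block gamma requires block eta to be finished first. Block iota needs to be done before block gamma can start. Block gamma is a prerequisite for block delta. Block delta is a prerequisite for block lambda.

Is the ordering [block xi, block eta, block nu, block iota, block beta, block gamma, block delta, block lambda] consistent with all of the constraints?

In the proposed order, block nu appears before block iota.
But one of the constraints requires block iota before block nu, so this ordering violates it.

No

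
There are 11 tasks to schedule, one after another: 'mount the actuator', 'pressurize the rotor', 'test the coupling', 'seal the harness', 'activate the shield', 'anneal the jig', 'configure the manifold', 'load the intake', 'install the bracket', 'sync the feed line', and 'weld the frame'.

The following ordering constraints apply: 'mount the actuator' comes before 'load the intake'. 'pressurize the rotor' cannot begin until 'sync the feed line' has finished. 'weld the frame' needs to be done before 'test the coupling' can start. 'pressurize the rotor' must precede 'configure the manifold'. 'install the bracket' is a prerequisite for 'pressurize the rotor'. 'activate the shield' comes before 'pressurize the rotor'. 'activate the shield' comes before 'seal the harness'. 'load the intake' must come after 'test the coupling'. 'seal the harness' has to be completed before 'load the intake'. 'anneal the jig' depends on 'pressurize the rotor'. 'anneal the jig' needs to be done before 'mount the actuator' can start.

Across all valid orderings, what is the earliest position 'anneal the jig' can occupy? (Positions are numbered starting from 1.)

Every task that must precede 'anneal the jig' has to come before it. Tracing all chains that end at 'anneal the jig', those tasks are: 'pressurize the rotor', 'activate the shield', 'install the bracket', 'sync the feed line' — 4 in total.
So at minimum 4 tasks come before 'anneal the jig', putting 'anneal the jig' no earlier than position 5. That position is achievable by scheduling exactly those predecessors first.

5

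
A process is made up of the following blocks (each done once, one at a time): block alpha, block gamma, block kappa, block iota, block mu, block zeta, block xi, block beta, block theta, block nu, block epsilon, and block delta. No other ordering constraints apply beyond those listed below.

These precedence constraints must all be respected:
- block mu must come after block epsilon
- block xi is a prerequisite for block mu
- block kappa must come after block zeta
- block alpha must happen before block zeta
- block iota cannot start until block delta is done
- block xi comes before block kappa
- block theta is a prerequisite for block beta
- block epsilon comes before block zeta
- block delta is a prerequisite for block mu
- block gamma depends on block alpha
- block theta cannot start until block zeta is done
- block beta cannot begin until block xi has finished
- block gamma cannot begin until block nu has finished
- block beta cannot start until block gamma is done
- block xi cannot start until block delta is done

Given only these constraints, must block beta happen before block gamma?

No

There is a chain block gamma → block beta, which puts block gamma before block beta.
So block beta does not have to come before block gamma — it cannot.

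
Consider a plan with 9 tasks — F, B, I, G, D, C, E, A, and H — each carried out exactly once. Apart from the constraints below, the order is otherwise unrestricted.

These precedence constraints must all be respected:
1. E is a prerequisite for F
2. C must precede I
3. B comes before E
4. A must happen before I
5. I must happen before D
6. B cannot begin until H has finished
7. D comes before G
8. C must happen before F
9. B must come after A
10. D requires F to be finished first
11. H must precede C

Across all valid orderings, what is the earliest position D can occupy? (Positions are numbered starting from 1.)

Every task that must precede D has to come before it. Tracing all chains that end at D, those tasks are: F, B, I, C, E, A, H — 7 in total.
With 7 mandatory predecessors, the earliest D can sit is position 7+1 = 8, and placing just those 7 first achieves it.

8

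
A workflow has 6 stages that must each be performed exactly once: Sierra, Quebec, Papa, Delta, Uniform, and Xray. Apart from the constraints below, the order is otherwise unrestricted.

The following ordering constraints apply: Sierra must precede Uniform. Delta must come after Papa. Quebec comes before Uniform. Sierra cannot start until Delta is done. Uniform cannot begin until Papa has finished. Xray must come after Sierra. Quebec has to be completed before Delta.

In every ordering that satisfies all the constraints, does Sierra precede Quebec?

No

There is a chain Quebec → Delta → Sierra, which puts Quebec before Sierra.
So Sierra does not have to come before Quebec — it cannot.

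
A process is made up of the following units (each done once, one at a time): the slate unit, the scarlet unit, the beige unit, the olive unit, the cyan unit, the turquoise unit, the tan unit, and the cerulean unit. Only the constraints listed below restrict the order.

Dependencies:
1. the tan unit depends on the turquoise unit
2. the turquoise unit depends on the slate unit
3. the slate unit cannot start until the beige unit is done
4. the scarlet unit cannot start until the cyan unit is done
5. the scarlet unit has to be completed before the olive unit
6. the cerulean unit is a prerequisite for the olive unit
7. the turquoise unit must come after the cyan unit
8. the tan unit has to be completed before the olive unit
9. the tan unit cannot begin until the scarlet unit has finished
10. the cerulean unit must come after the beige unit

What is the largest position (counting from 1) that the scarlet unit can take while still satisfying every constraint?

The units that are forced after the scarlet unit, directly or by a chain of constraints, are the olive unit, the tan unit. That's 2 units.
So at least 2 units follow the scarlet unit, putting the scarlet unit no later than position 6. That position is achievable by scheduling everything else first.

6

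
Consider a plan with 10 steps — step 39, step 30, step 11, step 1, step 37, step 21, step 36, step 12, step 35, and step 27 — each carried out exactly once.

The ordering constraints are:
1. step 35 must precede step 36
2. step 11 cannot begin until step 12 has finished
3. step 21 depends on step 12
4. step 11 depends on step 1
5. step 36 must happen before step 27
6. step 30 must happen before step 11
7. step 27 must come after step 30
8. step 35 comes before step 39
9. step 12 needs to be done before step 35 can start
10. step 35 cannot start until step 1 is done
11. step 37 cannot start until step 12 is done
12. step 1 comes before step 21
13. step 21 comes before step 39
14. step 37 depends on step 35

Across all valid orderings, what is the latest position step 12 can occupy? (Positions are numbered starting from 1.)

The steps that are forced after step 12, directly or by a chain of constraints, are step 39, step 11, step 37, step 21, step 36, step 35, step 27. That's 7 steps.
With 7 mandatory successors out of 10 steps total, the latest slot for step 12 is 10−7 = 3, and it's reachable by doing all non-successors before step 12.

3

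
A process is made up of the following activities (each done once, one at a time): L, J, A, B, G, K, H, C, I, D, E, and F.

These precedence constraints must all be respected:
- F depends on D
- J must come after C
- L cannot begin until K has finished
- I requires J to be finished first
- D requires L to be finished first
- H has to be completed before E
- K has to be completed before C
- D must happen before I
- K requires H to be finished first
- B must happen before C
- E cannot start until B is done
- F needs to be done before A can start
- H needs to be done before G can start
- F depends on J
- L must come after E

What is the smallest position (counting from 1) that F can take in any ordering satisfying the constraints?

9

The activities that are forced before F, directly or transitively, are L, J, B, K, H, C, D, E. That's 8 activities.
With 8 mandatory predecessors, the earliest F can sit is position 8+1 = 9, and placing just those 8 first achieves it.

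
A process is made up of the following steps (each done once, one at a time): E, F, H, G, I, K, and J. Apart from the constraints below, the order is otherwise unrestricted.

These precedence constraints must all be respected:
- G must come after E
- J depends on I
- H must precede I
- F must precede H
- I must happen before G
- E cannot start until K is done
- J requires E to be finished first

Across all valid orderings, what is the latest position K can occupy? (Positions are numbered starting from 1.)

The steps that are forced after K, directly or by a chain of constraints, are E, G, J. That's 3 steps.
So at least 3 steps follow K, putting K no later than position 4. That position is achievable by scheduling everything else first.

4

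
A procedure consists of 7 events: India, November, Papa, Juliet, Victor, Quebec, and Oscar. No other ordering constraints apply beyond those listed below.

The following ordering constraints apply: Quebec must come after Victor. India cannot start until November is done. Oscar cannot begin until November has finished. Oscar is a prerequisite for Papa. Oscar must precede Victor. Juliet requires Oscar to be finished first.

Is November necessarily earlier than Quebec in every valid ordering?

Yes

Following the dependencies: November → Oscar → Victor → Quebec.
Hence November necessarily comes before Quebec.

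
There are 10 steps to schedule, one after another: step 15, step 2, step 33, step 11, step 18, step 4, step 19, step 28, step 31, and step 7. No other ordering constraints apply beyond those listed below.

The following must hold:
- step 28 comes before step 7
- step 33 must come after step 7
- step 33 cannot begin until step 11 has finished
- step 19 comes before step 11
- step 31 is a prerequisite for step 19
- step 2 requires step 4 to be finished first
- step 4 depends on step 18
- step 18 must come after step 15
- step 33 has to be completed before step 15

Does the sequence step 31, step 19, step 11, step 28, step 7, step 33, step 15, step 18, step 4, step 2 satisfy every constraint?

Every stated constraint is respected: step 11 sits at position 3, ahead of step 33 at position 6, and each of the other listed pairs likewise has the predecessor earlier in the sequence.

Yes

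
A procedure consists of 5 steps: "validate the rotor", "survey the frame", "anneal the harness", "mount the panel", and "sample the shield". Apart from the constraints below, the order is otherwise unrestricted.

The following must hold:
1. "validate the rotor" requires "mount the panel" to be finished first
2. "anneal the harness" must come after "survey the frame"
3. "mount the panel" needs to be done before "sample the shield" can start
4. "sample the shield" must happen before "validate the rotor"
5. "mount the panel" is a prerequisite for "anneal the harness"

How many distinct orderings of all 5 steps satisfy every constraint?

9

2 steps have no prerequisites ("survey the frame", "mount the panel"), so any of them could come first.
Systematically extending each partial ordering one step at a time and counting, there are 9 complete orderings.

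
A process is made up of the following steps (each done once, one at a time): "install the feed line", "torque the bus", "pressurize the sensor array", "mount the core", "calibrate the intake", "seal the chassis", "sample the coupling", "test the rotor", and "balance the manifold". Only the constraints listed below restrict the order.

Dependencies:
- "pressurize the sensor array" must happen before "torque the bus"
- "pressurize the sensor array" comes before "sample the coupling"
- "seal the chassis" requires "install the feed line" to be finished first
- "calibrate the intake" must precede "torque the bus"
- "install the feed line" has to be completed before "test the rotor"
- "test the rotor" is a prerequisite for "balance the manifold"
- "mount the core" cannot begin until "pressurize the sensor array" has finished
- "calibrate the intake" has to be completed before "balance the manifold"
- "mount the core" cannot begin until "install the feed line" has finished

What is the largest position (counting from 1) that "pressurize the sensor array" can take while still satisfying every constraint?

6

The steps that are forced after "pressurize the sensor array", directly or by a chain of constraints, are "torque the bus", "mount the core", "sample the coupling". That's 3 steps.
So at least 3 steps follow "pressurize the sensor array", putting "pressurize the sensor array" no later than position 6. That position is achievable by scheduling everything else first.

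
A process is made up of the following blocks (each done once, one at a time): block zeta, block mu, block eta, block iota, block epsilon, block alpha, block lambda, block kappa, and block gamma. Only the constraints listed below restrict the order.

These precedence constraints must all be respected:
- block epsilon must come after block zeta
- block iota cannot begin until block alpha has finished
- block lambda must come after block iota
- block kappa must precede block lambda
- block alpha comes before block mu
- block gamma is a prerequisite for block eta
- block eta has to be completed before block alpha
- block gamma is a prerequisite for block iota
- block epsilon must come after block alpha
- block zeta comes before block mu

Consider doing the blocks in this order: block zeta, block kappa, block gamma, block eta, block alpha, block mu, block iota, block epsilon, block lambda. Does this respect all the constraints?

Every stated constraint is respected: block zeta sits at position 1, ahead of block epsilon at position 8, and each of the other listed pairs likewise has the predecessor earlier in the sequence.

Yes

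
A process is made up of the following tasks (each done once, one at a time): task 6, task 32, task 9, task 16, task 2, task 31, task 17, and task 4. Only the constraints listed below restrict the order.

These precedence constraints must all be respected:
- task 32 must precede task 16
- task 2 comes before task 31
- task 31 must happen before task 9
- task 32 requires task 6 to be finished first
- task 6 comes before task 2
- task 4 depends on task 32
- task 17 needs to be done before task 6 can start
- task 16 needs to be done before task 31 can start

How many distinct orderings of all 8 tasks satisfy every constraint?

Only task 17 has no prerequisites, so it must go first.
Enumerating by repeatedly choosing an available task (one whose prerequisites are all placed) gives 14 distinct complete orderings.

14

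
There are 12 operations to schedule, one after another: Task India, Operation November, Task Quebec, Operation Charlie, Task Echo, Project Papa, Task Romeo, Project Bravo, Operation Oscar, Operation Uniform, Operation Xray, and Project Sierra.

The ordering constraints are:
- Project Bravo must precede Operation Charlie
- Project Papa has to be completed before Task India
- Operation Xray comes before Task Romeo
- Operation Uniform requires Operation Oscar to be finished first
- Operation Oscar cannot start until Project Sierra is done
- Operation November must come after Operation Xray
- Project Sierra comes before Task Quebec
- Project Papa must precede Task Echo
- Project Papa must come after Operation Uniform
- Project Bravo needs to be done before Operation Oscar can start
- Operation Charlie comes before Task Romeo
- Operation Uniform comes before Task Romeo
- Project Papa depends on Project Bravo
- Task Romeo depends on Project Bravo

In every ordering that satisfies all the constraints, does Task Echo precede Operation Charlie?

Nothing in the constraints links Task Echo and Operation Charlie; they are unordered relative to each other.
So Task Echo can come before Operation Charlie or after — it is not forced.

No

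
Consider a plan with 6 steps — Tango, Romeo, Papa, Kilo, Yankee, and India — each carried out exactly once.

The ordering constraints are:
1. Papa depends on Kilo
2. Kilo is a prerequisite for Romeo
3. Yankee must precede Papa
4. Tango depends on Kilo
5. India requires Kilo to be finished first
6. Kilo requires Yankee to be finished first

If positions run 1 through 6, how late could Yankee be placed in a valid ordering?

The steps that are forced after Yankee, directly or by a chain of constraints, are Tango, Romeo, Papa, Kilo, India. That's 5 steps.
So at least 5 steps follow Yankee, putting Yankee no later than position 1. That position is achievable by scheduling everything else first.

1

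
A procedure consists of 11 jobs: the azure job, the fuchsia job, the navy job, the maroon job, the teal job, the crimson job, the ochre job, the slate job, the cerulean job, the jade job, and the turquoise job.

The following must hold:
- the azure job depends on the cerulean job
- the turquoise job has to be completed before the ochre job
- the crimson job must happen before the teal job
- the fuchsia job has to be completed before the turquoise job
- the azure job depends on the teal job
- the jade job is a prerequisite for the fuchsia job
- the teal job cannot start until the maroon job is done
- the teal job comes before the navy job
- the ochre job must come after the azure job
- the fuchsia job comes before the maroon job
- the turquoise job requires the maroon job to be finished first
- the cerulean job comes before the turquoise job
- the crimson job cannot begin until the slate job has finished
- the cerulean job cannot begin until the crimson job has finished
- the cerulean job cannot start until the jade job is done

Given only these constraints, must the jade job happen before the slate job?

No

Nothing in the constraints links the jade job and the slate job; they are unordered relative to each other.
So the jade job can come before the slate job or after — it is not forced.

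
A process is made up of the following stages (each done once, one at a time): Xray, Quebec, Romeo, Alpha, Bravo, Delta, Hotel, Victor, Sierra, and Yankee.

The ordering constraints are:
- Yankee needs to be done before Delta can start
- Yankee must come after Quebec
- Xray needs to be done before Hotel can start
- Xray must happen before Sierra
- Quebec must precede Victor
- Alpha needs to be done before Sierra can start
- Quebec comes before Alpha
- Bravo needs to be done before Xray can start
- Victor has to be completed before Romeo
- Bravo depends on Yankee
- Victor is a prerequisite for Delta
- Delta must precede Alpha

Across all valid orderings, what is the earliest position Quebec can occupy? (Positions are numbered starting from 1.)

1

No constraint forces any other stage before Quebec, so it can be placed first.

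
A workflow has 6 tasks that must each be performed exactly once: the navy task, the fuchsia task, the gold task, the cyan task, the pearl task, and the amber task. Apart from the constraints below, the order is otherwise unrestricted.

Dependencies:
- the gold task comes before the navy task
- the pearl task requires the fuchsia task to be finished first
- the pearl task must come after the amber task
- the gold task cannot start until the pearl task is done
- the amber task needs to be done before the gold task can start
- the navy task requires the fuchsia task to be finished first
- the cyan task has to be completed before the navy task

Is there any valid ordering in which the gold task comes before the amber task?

The constraints give a chain the amber task → the gold task, which forces the amber task before the gold task.
So no valid ordering can have the gold task before the amber task.

No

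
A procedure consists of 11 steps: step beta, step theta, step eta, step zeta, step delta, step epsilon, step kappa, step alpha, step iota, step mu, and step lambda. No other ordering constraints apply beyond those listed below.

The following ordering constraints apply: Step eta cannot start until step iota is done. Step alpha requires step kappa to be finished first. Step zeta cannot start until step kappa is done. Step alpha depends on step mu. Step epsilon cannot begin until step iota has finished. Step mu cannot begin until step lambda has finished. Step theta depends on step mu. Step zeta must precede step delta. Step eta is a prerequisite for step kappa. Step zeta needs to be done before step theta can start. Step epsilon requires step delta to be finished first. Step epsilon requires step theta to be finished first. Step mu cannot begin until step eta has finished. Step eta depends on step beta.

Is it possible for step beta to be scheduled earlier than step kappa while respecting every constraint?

The constraints force step beta before step kappa, so yes — every valid ordering has step beta earlier.

Yes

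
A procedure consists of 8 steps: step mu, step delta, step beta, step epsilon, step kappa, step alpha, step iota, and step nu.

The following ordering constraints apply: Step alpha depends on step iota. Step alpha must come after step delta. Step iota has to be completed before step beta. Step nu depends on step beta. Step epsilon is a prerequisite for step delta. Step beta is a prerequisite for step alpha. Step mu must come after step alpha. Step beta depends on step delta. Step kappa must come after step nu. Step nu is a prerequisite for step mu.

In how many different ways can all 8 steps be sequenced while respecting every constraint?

15

2 steps have no prerequisites (step epsilon, step iota), so any of them could come first.
Enumerating by repeatedly choosing an available step (one whose prerequisites are all placed) gives 15 distinct complete orderings.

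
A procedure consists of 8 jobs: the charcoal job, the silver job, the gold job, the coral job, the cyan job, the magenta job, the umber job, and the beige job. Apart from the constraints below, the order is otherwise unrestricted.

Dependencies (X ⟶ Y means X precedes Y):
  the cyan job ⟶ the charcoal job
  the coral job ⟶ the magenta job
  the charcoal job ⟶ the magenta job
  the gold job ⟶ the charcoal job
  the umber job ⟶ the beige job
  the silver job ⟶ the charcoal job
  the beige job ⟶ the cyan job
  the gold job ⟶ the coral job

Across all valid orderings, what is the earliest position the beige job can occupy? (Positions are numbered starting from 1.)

2

The only job forced before the beige job (directly or transitively) is the umber job.
With 1 mandatory predecessor, the earliest the beige job can sit is position 1+1 = 2, and placing just that one first achieves it.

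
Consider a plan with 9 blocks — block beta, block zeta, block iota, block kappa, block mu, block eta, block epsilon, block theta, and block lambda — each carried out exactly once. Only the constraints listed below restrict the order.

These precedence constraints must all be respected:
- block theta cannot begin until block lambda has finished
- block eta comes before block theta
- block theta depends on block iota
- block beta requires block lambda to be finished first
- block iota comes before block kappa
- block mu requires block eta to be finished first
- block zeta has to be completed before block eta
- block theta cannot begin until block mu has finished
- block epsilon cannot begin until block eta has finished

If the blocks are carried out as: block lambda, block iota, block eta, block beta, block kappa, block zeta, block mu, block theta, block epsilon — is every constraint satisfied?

In the proposed order, block eta appears before block zeta.
But one of the constraints requires block zeta before block eta, so this ordering violates it.

No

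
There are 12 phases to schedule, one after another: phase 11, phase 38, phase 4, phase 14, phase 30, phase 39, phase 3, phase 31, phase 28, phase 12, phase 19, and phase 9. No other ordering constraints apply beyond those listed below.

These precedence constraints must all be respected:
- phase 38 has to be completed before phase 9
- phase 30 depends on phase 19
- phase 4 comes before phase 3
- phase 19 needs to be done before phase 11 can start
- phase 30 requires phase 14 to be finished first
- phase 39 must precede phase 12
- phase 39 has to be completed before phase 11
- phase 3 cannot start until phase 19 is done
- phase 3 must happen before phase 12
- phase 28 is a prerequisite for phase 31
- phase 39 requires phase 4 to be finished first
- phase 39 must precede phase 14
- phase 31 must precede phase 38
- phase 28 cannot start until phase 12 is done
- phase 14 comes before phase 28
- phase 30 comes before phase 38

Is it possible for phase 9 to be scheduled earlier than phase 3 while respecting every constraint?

The constraints give a chain phase 3 → phase 12 → phase 28 → phase 31 → phase 38 → phase 9, which forces phase 3 before phase 9.
Hence phase 9 can never be scheduled before phase 3.

No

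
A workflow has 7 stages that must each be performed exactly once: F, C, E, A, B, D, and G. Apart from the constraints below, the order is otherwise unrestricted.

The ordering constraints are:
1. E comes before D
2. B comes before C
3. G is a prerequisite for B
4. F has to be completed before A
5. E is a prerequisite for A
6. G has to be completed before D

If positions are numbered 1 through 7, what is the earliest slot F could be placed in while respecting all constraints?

Nothing is required before F; it can be the very first stage.

1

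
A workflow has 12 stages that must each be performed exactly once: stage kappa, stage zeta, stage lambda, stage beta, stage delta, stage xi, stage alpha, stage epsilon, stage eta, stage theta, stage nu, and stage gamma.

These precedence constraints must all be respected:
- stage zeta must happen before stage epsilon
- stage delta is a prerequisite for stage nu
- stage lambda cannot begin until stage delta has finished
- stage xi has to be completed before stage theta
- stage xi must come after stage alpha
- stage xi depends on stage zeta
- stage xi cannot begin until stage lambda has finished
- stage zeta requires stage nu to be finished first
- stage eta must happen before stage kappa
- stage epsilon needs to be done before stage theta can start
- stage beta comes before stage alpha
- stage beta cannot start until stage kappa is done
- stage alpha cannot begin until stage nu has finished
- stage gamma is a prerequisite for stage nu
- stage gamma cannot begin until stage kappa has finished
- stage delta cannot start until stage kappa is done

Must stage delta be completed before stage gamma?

No chain of constraints connects stage delta to stage gamma in either direction.
A valid ordering placing stage gamma before stage delta exists, so the answer is no.

No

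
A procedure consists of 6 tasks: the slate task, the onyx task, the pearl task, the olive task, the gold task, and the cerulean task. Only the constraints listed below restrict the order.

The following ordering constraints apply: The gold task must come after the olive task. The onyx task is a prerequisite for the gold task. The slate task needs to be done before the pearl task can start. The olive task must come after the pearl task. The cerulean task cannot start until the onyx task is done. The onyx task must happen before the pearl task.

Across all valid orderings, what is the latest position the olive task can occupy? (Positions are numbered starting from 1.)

The only task forced after the olive task (directly or by a chain) is the gold task.
With 1 mandatory successor out of 6 tasks total, the latest slot for the olive task is 6−1 = 5, and it's reachable by doing all non-successors before the olive task.

5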